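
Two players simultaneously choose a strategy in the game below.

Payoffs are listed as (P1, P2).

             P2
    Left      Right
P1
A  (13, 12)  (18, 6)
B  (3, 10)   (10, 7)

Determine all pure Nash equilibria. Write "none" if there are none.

The unique pure-strategy Nash equilibrium is (A, Left).

(A, Left): P1 gets 13, best alternative 3; P2 gets 12, best alternative 6. No profitable deviation — NE.
(A, Right): P2 can switch to Left (6 → 12). Not NE.
(B, Left): P1 can switch to A (3 → 13). Not NE.
(B, Right): P1 can switch to A (10 → 18). Not NE.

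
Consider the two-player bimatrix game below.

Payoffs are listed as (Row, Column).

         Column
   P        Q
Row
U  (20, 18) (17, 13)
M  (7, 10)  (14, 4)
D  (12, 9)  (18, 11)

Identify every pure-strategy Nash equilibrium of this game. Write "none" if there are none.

(U, P): Row gets 20, best alternative 12; Column gets 18, best alternative 13. No profitable deviation — NE.
(U, Q): Row can switch to D (17 → 18). Not NE.
(M, P): Row can switch to U (7 → 20). Not NE.
(M, Q): Row can switch to U (14 → 17). Not NE.
(D, P): Row can switch to U (12 → 20). Not NE.
(D, Q): Row gets 18, best alternative 17; Column gets 11, best alternative 9. No profitable deviation — NE.

Pure-strategy Nash equilibria: (U, P); (D, Q)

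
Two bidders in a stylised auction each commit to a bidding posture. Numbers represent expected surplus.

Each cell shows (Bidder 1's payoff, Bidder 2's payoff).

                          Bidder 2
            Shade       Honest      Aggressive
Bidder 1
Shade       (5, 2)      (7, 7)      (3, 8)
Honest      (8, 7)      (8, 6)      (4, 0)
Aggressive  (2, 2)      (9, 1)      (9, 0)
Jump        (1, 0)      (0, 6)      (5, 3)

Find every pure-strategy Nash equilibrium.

Mark each player's best response to every combination of opponents' strategies; a profile where every player is best-responding is a pure Nash equilibrium.
Bidder 1 against Shade: payoffs 5, 8, 2, 1 → best response Honest.
Bidder 1 against Honest: payoffs 7, 8, 9, 0 → best response Aggressive.
Bidder 1 against Aggressive: payoffs 3, 4, 9, 5 → best response Aggressive.
Bidder 2 against Shade: payoffs 2, 7, 8 → best response Aggressive.
Bidder 2 against Honest: payoffs 7, 6, 0 → best response Shade.
Bidder 2 against Aggressive: payoffs 2, 1, 0 → best response Shade.
Bidder 2 against Jump: payoffs 0, 6, 3 → best response Honest.
Mutual best responses: (Honest, Shade).

Pure NE: (Honest, Shade)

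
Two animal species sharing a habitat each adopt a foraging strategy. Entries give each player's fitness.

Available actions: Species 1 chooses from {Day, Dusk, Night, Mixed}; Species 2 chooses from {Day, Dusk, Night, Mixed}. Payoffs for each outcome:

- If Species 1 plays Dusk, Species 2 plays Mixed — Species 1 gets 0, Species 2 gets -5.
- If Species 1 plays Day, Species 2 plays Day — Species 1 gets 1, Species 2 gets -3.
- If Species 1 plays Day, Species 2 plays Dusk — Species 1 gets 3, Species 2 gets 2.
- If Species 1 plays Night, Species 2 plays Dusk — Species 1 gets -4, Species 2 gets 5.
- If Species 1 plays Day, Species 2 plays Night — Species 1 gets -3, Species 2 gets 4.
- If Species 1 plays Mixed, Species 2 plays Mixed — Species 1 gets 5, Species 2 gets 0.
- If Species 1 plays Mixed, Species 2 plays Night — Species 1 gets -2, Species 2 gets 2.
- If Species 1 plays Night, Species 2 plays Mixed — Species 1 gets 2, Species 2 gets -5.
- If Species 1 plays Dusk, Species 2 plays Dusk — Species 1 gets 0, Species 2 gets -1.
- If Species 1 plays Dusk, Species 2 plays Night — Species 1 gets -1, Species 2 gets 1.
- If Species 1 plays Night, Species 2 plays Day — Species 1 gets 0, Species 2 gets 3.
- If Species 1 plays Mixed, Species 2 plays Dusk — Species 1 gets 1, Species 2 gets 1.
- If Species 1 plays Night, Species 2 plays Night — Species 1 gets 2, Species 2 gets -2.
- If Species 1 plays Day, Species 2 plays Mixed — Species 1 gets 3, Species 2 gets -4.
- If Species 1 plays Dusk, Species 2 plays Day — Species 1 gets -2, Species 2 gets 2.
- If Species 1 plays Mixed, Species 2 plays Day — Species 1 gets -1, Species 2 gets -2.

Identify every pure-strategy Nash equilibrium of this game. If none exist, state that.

No pure-strategy Nash equilibrium.

Species 1 against Day: payoffs 1, -2, 0, -1 → best response Day.
Species 1 against Dusk: payoffs 3, 0, -4, 1 → best response Day.
Species 1 against Night: payoffs -3, -1, 2, -2 → best response Night.
Species 1 against Mixed: payoffs 3, 0, 2, 5 → best response Mixed.
Species 2 against Day: payoffs -3, 2, 4, -4 → best response Night.
Species 2 against Dusk: payoffs 2, -1, 1, -5 → best response Day.
Species 2 against Night: payoffs 3, 5, -2, -5 → best response Dusk.
Species 2 against Mixed: payoffs -2, 1, 2, 0 → best response Night.
No profile is a mutual best response for all players.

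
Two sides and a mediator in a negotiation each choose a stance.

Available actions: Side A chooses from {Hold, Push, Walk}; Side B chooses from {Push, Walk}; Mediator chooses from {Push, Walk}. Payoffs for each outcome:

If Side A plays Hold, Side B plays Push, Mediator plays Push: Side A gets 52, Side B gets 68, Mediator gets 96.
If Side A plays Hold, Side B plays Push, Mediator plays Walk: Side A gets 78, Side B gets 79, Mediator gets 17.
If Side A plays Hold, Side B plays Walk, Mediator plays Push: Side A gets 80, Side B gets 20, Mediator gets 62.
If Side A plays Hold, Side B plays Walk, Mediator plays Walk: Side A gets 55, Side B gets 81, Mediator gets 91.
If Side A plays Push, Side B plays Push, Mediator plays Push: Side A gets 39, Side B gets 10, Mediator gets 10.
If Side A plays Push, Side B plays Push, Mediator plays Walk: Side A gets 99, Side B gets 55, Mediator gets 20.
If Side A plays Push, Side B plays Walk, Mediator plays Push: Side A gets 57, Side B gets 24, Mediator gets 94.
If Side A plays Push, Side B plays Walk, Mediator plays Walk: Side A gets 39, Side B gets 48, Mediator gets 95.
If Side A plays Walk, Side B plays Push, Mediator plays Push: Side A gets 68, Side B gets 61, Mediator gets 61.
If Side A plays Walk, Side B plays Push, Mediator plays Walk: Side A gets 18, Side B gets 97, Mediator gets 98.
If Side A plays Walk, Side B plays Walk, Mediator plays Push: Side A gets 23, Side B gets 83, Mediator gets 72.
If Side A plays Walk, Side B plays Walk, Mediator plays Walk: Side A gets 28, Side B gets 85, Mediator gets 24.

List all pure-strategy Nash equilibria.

Side A against (Push, Push): payoffs 52, 39, 68 → best response Walk.
Side A against (Push, Walk): payoffs 78, 99, 18 → best response Push.
Side A against (Walk, Push): payoffs 80, 57, 23 → best response Hold.
Side A against (Walk, Walk): payoffs 55, 39, 28 → best response Hold.
Side B against (Hold, Push): payoffs 68, 20 → best response Push.
Side B against (Hold, Walk): payoffs 79, 81 → best response Walk.
Side B against (Push, Push): payoffs 10, 24 → best response Walk.
Side B against (Push, Walk): payoffs 55, 48 → best response Push.
Side B against (Walk, Push): payoffs 61, 83 → best response Walk.
Side B against (Walk, Walk): payoffs 97, 85 → best response Push.
Mediator against (Hold, Push): payoffs 96, 17 → best response Push.
Mediator against (Hold, Walk): payoffs 62, 91 → best response Walk.
Mediator against (Push, Push): payoffs 10, 20 → best response Walk.
Mediator against (Push, Walk): payoffs 94, 95 → best response Walk.
Mediator against (Walk, Push): payoffs 61, 98 → best response Walk.
Mediator against (Walk, Walk): payoffs 72, 24 → best response Push.
Mutual best responses: (Hold, Walk, Walk); (Push, Push, Walk).

Pure-strategy Nash equilibria: (Hold, Walk, Walk) and (Push, Push, Walk)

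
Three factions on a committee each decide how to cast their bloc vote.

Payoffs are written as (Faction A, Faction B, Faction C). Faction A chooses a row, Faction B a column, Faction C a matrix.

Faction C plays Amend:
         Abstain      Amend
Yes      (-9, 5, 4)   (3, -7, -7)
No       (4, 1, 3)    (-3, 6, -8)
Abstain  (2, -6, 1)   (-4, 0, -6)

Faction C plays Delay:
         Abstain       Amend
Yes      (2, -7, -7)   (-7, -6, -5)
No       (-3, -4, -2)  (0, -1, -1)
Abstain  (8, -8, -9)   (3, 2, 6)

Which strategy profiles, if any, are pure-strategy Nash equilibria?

Faction A against (Abstain, Amend): payoffs -9, 4, 2 → best response No.
Faction A against (Abstain, Delay): payoffs 2, -3, 8 → best response Abstain.
Faction A against (Amend, Amend): payoffs 3, -3, -4 → best response Yes.
Faction A against (Amend, Delay): payoffs -7, 0, 3 → best response Abstain.
Faction B against (Yes, Amend): payoffs 5, -7 → best response Abstain.
Faction B against (Yes, Delay): payoffs -7, -6 → best response Amend.
Faction B against (No, Amend): payoffs 1, 6 → best response Amend.
Faction B against (No, Delay): payoffs -4, -1 → best response Amend.
Faction B against (Abstain, Amend): payoffs -6, 0 → best response Amend.
Faction B against (Abstain, Delay): payoffs -8, 2 → best response Amend.
Faction C against (Yes, Abstain): payoffs 4, -7 → best response Amend.
Faction C against (Yes, Amend): payoffs -7, -5 → best response Delay.
Faction C against (No, Abstain): payoffs 3, -2 → best response Amend.
Faction C against (No, Amend): payoffs -8, -1 → best response Delay.
Faction C against (Abstain, Abstain): payoffs 1, -9 → best response Amend.
Faction C against (Abstain, Amend): payoffs -6, 6 → best response Delay.
Mutual best responses: (Abstain, Amend, Delay).

The unique pure-strategy Nash equilibrium is (Abstain, Amend, Delay).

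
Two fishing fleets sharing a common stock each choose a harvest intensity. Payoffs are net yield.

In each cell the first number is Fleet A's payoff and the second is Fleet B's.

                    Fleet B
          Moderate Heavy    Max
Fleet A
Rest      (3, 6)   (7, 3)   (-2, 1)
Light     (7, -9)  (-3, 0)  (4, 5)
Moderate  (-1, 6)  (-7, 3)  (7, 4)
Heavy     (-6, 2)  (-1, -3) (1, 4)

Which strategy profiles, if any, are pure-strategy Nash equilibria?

Mark each player's best response to every combination of opponents' strategies; a profile where every player is best-responding is a pure Nash equilibrium.
Fleet A against Moderate: payoffs 3, 7, -1, -6 → best response Light.
Fleet A against Heavy: payoffs 7, -3, -7, -1 → best response Rest.
Fleet A against Max: payoffs -2, 4, 7, 1 → best response Moderate.
Fleet B against Rest: payoffs 6, 3, 1 → best response Moderate.
Fleet B against Light: payoffs -9, 0, 5 → best response Max.
Fleet B against Moderate: payoffs 6, 3, 4 → best response Moderate.
Fleet B against Heavy: payoffs 2, -3, 4 → best response Max.
No profile is a mutual best response for all players.

This game has no pure Nash equilibrium.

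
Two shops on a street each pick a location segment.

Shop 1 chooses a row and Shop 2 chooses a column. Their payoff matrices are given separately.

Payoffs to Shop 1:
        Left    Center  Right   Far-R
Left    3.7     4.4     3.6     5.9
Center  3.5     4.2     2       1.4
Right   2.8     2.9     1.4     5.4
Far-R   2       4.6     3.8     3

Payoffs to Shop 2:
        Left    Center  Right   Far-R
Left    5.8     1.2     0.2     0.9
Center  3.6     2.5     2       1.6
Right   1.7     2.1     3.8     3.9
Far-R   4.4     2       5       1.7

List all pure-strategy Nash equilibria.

Shop 1 against Left: payoffs 3.7, 3.5, 2.8, 2 → best response Left.
Shop 1 against Center: payoffs 4.4, 4.2, 2.9, 4.6 → best response Far-R.
Shop 1 against Right: payoffs 3.6, 2, 1.4, 3.8 → best response Far-R.
Shop 1 against Far-R: payoffs 5.9, 1.4, 5.4, 3 → best response Left.
Shop 2 against Left: payoffs 5.8, 1.2, 0.2, 0.9 → best response Left.
Shop 2 against Center: payoffs 3.6, 2.5, 2, 1.6 → best response Left.
Shop 2 against Right: payoffs 1.7, 2.1, 3.8, 3.9 → best response Far-R.
Shop 2 against Far-R: payoffs 4.4, 2, 5, 1.7 → best response Right.
Mutual best responses: (Left, Left); (Far-R, Right).

Pure-strategy Nash equilibria: (Left, Left); (Far-R, Right)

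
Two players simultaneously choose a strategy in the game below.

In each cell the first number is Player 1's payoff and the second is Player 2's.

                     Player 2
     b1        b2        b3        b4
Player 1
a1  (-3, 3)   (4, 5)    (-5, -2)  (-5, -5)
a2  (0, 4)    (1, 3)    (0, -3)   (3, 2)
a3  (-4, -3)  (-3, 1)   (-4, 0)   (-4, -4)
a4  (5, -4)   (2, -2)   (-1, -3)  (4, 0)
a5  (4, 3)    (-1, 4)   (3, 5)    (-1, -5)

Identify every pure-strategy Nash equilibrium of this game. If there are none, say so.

(a1, b2) and (a4, b4) and (a5, b3)

(a1, b1): Player 1 can switch to a2 (-3 → 0). Not NE.
(a1, b2): Player 1 gets 4, best alternative 2; Player 2 gets 5, best alternative 3. No profitable deviation — NE.
(a1, b3): Player 1 can switch to a2 (-5 → 0). Not NE.
(a1, b4): Player 1 can switch to a2 (-5 → 3). Not NE.
(a2, b1): Player 1 can switch to a4 (0 → 5). Not NE.
(a2, b2): Player 1 can switch to a1 (1 → 4). Not NE.
(a2, b3): Player 1 can switch to a5 (0 → 3). Not NE.
(a2, b4): Player 1 can switch to a4 (3 → 4). Not NE.
(a3, b1): Player 1 can switch to a1 (-4 → -3). Not NE.
(a4, b4): Player 1 gets 4, best alternative 3; Player 2 gets 0, best alternative -2. No profitable deviation — NE.
(a5, b3): Player 1 gets 3, best alternative 0; Player 2 gets 5, best alternative 4. No profitable deviation — NE.
(The remaining 9 profiles each have a profitable deviation by the same check.)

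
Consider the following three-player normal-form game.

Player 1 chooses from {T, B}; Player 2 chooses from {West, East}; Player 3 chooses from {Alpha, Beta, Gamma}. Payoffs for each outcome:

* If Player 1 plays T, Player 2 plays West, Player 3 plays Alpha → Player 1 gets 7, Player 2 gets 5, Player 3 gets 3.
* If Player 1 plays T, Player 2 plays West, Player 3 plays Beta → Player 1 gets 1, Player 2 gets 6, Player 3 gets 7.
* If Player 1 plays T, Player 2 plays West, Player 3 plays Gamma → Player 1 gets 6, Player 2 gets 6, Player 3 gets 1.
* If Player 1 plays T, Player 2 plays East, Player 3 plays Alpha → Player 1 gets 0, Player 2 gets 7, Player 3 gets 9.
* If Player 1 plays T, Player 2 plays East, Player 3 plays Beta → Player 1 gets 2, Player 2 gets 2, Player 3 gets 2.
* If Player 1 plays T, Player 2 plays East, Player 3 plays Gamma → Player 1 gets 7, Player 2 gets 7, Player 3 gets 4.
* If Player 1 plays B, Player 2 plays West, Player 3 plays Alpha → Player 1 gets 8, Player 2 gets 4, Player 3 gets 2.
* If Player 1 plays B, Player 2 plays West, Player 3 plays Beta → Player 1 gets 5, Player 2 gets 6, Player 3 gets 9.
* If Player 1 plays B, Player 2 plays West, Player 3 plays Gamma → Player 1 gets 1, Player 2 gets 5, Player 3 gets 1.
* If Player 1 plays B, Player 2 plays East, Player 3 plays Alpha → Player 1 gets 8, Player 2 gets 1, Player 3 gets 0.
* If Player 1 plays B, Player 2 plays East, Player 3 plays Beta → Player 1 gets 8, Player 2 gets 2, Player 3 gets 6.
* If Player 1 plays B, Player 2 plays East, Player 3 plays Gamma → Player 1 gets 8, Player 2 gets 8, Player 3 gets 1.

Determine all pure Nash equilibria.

(B, West, Beta)

Player 1 against (West, Alpha): payoffs 7, 8 → best response B.
Player 1 against (West, Beta): payoffs 1, 5 → best response B.
Player 1 against (West, Gamma): payoffs 6, 1 → best response T.
Player 1 against (East, Alpha): payoffs 0, 8 → best response B.
Player 1 against (East, Beta): payoffs 2, 8 → best response B.
Player 1 against (East, Gamma): payoffs 7, 8 → best response B.
Player 2 against (T, Alpha): payoffs 5, 7 → best response East.
Player 2 against (T, Beta): payoffs 6, 2 → best response West.
Player 2 against (T, Gamma): payoffs 6, 7 → best response East.
Player 2 against (B, Alpha): payoffs 4, 1 → best response West.
Player 2 against (B, Beta): payoffs 6, 2 → best response West.
Player 2 against (B, Gamma): payoffs 5, 8 → best response East.
Player 3 against (T, West): payoffs 3, 7, 1 → best response Beta.
Player 3 against (T, East): payoffs 9, 2, 4 → best response Alpha.
Player 3 against (B, West): payoffs 2, 9, 1 → best response Beta.
Player 3 against (B, East): payoffs 0, 6, 1 → best response Beta.
Mutual best responses: (B, West, Beta).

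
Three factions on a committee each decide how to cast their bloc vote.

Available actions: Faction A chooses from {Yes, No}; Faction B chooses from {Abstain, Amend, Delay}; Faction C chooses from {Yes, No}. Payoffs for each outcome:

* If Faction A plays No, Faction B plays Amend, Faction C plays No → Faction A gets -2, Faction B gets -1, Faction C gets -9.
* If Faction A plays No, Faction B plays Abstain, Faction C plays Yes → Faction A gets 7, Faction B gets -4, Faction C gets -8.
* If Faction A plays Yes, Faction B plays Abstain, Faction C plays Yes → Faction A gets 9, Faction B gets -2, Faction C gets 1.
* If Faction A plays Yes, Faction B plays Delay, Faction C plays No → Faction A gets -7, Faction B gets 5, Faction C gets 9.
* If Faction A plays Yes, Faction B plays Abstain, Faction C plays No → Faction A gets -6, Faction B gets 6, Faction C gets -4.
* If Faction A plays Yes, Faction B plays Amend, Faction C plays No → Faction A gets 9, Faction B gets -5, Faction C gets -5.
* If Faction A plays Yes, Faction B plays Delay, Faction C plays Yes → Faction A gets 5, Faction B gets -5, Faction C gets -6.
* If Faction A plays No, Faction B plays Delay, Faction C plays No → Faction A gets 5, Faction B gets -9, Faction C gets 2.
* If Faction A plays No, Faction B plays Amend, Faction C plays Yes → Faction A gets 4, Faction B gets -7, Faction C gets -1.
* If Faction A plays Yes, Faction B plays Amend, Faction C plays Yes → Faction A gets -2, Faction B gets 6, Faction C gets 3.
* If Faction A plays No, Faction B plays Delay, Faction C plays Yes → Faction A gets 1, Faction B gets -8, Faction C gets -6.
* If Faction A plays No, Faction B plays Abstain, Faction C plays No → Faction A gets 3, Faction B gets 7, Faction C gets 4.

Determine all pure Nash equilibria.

Faction A against (Abstain, Yes): payoffs 9, 7 → best response Yes.
Faction A against (Abstain, No): payoffs -6, 3 → best response No.
Faction A against (Amend, Yes): payoffs -2, 4 → best response No.
Faction A against (Amend, No): payoffs 9, -2 → best response Yes.
Faction A against (Delay, Yes): payoffs 5, 1 → best response Yes.
Faction A against (Delay, No): payoffs -7, 5 → best response No.
Faction B against (Yes, Yes): payoffs -2, 6, -5 → best response Amend.
Faction B against (Yes, No): payoffs 6, -5, 5 → best response Abstain.
Faction B against (No, Yes): payoffs -4, -7, -8 → best response Abstain.
Faction B against (No, No): payoffs 7, -1, -9 → best response Abstain.
Faction C against (Yes, Abstain): payoffs 1, -4 → best response Yes.
Faction C against (Yes, Amend): payoffs 3, -5 → best response Yes.
Faction C against (Yes, Delay): payoffs -6, 9 → best response No.
Faction C against (No, Abstain): payoffs -8, 4 → best response No.
Faction C against (No, Amend): payoffs -1, -9 → best response Yes.
Faction C against (No, Delay): payoffs -6, 2 → best response No.
Mutual best responses: (No, Abstain, No).

(No, Abstain, No)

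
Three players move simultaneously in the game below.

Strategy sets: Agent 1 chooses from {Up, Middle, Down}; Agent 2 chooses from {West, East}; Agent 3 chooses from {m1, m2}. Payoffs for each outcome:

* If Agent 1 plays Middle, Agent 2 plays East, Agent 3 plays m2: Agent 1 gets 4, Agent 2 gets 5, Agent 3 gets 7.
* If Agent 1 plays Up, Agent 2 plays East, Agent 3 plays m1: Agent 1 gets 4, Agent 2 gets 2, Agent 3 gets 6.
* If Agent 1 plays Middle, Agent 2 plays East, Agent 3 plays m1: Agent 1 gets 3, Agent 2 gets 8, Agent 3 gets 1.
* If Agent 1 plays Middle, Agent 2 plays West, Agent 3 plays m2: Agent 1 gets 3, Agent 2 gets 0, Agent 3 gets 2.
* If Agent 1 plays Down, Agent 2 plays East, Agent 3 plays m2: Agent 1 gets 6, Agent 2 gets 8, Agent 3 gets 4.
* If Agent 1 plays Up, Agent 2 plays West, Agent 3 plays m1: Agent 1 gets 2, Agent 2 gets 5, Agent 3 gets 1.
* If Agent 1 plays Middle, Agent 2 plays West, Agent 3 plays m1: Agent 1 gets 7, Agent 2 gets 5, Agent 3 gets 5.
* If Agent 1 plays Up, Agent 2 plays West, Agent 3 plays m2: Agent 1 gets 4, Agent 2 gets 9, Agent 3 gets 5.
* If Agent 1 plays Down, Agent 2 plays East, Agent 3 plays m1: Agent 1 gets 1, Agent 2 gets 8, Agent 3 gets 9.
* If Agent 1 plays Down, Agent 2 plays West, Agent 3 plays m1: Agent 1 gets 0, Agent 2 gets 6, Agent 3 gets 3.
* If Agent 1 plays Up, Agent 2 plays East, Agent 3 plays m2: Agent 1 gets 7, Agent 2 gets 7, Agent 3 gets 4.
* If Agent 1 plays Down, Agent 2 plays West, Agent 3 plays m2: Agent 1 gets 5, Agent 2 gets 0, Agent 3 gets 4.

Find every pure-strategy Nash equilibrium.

This game has no pure Nash equilibrium.

(Up, West, m1): Agent 1 can switch to Middle (2 → 7). Not NE.
(Up, West, m2): Agent 1 can switch to Down (4 → 5). Not NE.
(Up, East, m1): Agent 2 can switch to West (2 → 5). Not NE.
(Up, East, m2): Agent 2 can switch to West (7 → 9). Not NE.
(Middle, West, m1): Agent 2 can switch to East (5 → 8). Not NE.
(Middle, West, m2): Agent 1 can switch to Up (3 → 4). Not NE.
(Middle, East, m1): Agent 1 can switch to Up (3 → 4). Not NE.
(Middle, East, m2): Agent 1 can switch to Up (4 → 7). Not NE.
(Down, West, m1): Agent 1 can switch to Up (0 → 2). Not NE.
(Down, West, m2): Agent 2 can switch to East (0 → 8). Not NE.
(The remaining 2 profiles each have a profitable deviation by the same check.)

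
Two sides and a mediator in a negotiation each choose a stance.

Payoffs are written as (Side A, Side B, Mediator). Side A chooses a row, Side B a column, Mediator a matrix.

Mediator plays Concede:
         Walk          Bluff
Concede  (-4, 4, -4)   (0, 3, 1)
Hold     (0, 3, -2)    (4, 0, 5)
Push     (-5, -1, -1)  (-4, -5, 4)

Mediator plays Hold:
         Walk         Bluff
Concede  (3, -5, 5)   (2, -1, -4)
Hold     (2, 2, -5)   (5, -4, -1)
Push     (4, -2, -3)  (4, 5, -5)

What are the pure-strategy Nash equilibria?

(Concede, Walk, Concede): Side A can switch to Hold (-4 → 0). Not NE.
(Concede, Walk, Hold): Side A can switch to Push (3 → 4). Not NE.
(Concede, Bluff, Concede): Side A can switch to Hold (0 → 4). Not NE.
(Concede, Bluff, Hold): Side A can switch to Hold (2 → 5). Not NE.
(Hold, Walk, Concede): Side A gets 0, best alternative -4; Side B gets 3, best alternative 0; Mediator gets -2, best alternative -5. No profitable deviation — NE.
(Hold, Walk, Hold): Side A can switch to Concede (2 → 3). Not NE.
(Hold, Bluff, Concede): Side B can switch to Walk (0 → 3). Not NE.
(Hold, Bluff, Hold): Side B can switch to Walk (-4 → 2). Not NE.
(Push, Walk, Concede): Side A can switch to Concede (-5 → -4). Not NE.
(Push, Walk, Hold): Side B can switch to Bluff (-2 → 5). Not NE.
(Push, Bluff, Concede): Side A can switch to Concede (-4 → 0). Not NE.
(The remaining 1 profile has a profitable deviation by the same check.)

Pure NE: (Hold, Walk, Concede)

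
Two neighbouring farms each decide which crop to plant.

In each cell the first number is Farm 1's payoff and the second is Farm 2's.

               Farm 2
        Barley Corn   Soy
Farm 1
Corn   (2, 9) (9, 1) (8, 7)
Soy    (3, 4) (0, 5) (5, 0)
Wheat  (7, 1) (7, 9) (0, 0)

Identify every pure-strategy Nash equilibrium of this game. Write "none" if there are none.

(Corn, Barley): Farm 1 can switch to Soy (2 → 3). Not NE.
(Corn, Corn): Farm 2 can switch to Barley (1 → 9). Not NE.
(Corn, Soy): Farm 2 can switch to Barley (7 → 9). Not NE.
(Soy, Barley): Farm 1 can switch to Wheat (3 → 7). Not NE.
(Soy, Corn): Farm 1 can switch to Corn (0 → 9). Not NE.
(Soy, Soy): Farm 1 can switch to Corn (5 → 8). Not NE.
(Wheat, Barley): Farm 2 can switch to Corn (1 → 9). Not NE.
(Wheat, Corn): Farm 1 can switch to Corn (7 → 9). Not NE.
(The remaining 1 profile has a profitable deviation by the same check.)

none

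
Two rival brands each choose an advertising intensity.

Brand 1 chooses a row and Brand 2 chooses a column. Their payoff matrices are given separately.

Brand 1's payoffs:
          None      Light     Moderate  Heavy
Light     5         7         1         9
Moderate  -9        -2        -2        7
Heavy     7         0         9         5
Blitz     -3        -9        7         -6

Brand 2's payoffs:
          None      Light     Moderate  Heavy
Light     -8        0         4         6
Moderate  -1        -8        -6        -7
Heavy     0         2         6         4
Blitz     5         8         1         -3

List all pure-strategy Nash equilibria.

Check each profile: it is a Nash equilibrium iff no player can strictly gain by switching unilaterally.
(Light, None): Brand 1 can switch to Heavy (5 → 7). Not NE.
(Light, Light): Brand 2 can switch to Moderate (0 → 4). Not NE.
(Light, Moderate): Brand 1 can switch to Heavy (1 → 9). Not NE.
(Light, Heavy): Brand 1 gets 9, best alternative 7; Brand 2 gets 6, best alternative 4. No profitable deviation — NE.
(Moderate, None): Brand 1 can switch to Light (-9 → 5). Not NE.
(Moderate, Light): Brand 1 can switch to Light (-2 → 7). Not NE.
(Moderate, Moderate): Brand 1 can switch to Light (-2 → 1). Not NE.
(Heavy, Moderate): Brand 1 gets 9, best alternative 7; Brand 2 gets 6, best alternative 4. No profitable deviation — NE.
(The remaining 8 profiles each have a profitable deviation by the same check.)

Pure-strategy Nash equilibria: (Light, Heavy); (Heavy, Moderate)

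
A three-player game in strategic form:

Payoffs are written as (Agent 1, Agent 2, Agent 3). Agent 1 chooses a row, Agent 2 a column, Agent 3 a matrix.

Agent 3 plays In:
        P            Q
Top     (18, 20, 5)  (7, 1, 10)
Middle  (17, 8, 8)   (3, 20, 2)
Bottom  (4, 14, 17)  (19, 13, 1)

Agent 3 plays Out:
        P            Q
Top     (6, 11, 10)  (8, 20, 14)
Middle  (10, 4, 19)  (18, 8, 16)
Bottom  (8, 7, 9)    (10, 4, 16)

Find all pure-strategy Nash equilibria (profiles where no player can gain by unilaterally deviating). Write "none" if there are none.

Agent 1 against (P, In): payoffs 18, 17, 4 → best response Top.
Agent 1 against (P, Out): payoffs 6, 10, 8 → best response Middle.
Agent 1 against (Q, In): payoffs 7, 3, 19 → best response Bottom.
Agent 1 against (Q, Out): payoffs 8, 18, 10 → best response Middle.
Agent 2 against (Top, In): payoffs 20, 1 → best response P.
Agent 2 against (Top, Out): payoffs 11, 20 → best response Q.
Agent 2 against (Middle, In): payoffs 8, 20 → best response Q.
Agent 2 against (Middle, Out): payoffs 4, 8 → best response Q.
Agent 2 against (Bottom, In): payoffs 14, 13 → best response P.
Agent 2 against (Bottom, Out): payoffs 7, 4 → best response P.
Agent 3 against (Top, P): payoffs 5, 10 → best response Out.
Agent 3 against (Top, Q): payoffs 10, 14 → best response Out.
Agent 3 against (Middle, P): payoffs 8, 19 → best response Out.
Agent 3 against (Middle, Q): payoffs 2, 16 → best response Out.
Agent 3 against (Bottom, P): payoffs 17, 9 → best response In.
Agent 3 against (Bottom, Q): payoffs 1, 16 → best response Out.
Mutual best responses: (Middle, Q, Out).

The unique pure-strategy Nash equilibrium is (Middle, Q, Out).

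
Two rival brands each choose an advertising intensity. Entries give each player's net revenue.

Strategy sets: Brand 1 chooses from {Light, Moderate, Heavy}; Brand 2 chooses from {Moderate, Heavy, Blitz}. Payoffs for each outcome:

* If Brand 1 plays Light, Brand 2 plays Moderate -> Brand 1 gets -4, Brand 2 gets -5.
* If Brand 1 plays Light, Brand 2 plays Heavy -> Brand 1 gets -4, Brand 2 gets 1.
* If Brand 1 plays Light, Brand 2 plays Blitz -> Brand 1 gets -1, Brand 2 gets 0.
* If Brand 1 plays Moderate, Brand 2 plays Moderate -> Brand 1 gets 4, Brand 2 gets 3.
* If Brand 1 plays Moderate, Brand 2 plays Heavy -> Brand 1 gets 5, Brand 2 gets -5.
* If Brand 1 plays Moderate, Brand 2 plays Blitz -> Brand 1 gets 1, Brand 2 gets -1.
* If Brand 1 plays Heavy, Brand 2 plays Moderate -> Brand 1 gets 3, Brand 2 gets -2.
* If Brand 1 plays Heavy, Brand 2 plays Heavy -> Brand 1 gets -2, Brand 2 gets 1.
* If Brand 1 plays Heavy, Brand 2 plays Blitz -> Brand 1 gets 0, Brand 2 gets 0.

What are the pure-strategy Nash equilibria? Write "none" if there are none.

(Light, Moderate): Brand 1 can switch to Moderate (-4 → 4). Not NE.
(Light, Heavy): Brand 1 can switch to Moderate (-4 → 5). Not NE.
(Light, Blitz): Brand 1 can switch to Moderate (-1 → 1). Not NE.
(Moderate, Moderate): Brand 1 gets 4, best alternative 3; Brand 2 gets 3, best alternative -1. No profitable deviation — NE.
(Moderate, Heavy): Brand 2 can switch to Moderate (-5 → 3). Not NE.
(Moderate, Blitz): Brand 2 can switch to Moderate (-1 → 3). Not NE.
(Heavy, Moderate): Brand 1 can switch to Moderate (3 → 4). Not NE.
(Heavy, Heavy): Brand 1 can switch to Moderate (-2 → 5). Not NE.
(Heavy, Blitz): Brand 1 can switch to Moderate (0 → 1). Not NE.

The unique pure-strategy Nash equilibrium is (Moderate, Moderate).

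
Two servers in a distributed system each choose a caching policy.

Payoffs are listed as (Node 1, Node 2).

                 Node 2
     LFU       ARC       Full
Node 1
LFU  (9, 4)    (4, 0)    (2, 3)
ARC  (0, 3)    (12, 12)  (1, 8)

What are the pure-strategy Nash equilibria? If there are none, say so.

The pure Nash equilibria are (LFU, LFU), (ARC, ARC).

(LFU, LFU): Node 1 gets 9, best alternative 0; Node 2 gets 4, best alternative 3. No profitable deviation — NE.
(LFU, ARC): Node 1 can switch to ARC (4 → 12). Not NE.
(LFU, Full): Node 2 can switch to LFU (3 → 4). Not NE.
(ARC, LFU): Node 1 can switch to LFU (0 → 9). Not NE.
(ARC, ARC): Node 1 gets 12, best alternative 4; Node 2 gets 12, best alternative 8. No profitable deviation — NE.
(ARC, Full): Node 1 can switch to LFU (1 → 2). Not NE.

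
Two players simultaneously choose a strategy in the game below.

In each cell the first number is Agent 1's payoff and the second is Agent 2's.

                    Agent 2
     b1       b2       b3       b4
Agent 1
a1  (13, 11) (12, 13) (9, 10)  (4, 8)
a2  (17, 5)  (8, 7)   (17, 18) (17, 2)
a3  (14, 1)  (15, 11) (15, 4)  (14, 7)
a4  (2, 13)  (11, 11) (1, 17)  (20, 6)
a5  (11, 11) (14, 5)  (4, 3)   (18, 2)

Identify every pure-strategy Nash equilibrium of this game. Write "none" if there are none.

(a2, b3); (a3, b2)

(a1, b1): Agent 1 can switch to a2 (13 → 17). Not NE.
(a1, b2): Agent 1 can switch to a3 (12 → 15). Not NE.
(a1, b3): Agent 1 can switch to a2 (9 → 17). Not NE.
(a1, b4): Agent 1 can switch to a2 (4 → 17). Not NE.
(a2, b1): Agent 2 can switch to b2 (5 → 7). Not NE.
(a2, b2): Agent 1 can switch to a1 (8 → 12). Not NE.
(a2, b3): Agent 1 gets 17, best alternative 15; Agent 2 gets 18, best alternative 7. No profitable deviation — NE.
(a3, b2): Agent 1 gets 15, best alternative 14; Agent 2 gets 11, best alternative 7. No profitable deviation — NE.
(The remaining 12 profiles each have a profitable deviation by the same check.)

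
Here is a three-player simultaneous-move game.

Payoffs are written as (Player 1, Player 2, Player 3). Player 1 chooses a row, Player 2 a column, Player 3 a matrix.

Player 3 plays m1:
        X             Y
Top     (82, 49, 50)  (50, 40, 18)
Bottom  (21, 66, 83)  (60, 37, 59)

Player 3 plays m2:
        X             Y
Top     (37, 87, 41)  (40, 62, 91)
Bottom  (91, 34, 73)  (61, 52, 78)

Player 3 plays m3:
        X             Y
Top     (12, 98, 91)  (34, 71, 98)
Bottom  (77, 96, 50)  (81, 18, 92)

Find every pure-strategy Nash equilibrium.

No pure-strategy Nash equilibrium.

(Top, X, m1): Player 3 can switch to m3 (50 → 91). Not NE.
(Top, X, m2): Player 1 can switch to Bottom (37 → 91). Not NE.
(Top, X, m3): Player 1 can switch to Bottom (12 → 77). Not NE.
(Top, Y, m1): Player 1 can switch to Bottom (50 → 60). Not NE.
(Top, Y, m2): Player 1 can switch to Bottom (40 → 61). Not NE.
(Top, Y, m3): Player 1 can switch to Bottom (34 → 81). Not NE.
(Bottom, X, m1): Player 1 can switch to Top (21 → 82). Not NE.
(Bottom, X, m2): Player 2 can switch to Y (34 → 52). Not NE.
(Bottom, X, m3): Player 3 can switch to m1 (50 → 83). Not NE.
(Bottom, Y, m1): Player 2 can switch to X (37 → 66). Not NE.
(Bottom, Y, m2): Player 3 can switch to m3 (78 → 92). Not NE.
(Bottom, Y, m3): Player 2 can switch to X (18 → 96). Not NE.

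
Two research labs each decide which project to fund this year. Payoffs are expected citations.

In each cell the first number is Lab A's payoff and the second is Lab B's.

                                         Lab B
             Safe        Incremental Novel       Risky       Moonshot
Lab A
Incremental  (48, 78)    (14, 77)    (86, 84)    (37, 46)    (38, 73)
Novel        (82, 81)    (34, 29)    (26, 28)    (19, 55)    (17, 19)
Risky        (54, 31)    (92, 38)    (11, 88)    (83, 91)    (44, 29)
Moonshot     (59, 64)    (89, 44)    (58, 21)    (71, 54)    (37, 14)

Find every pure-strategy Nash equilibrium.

(Incremental, Safe): Lab A can switch to Novel (48 → 82). Not NE.
(Incremental, Incremental): Lab A can switch to Novel (14 → 34). Not NE.
(Incremental, Novel): Lab A gets 86, best alternative 58; Lab B gets 84, best alternative 78. No profitable deviation — NE.
(Incremental, Risky): Lab A can switch to Risky (37 → 83). Not NE.
(Incremental, Moonshot): Lab A can switch to Risky (38 → 44). Not NE.
(Novel, Safe): Lab A gets 82, best alternative 59; Lab B gets 81, best alternative 55. No profitable deviation — NE.
(Novel, Incremental): Lab A can switch to Risky (34 → 92). Not NE.
(Novel, Novel): Lab A can switch to Incremental (26 → 86). Not NE.
(Novel, Risky): Lab A can switch to Incremental (19 → 37). Not NE.
(Novel, Moonshot): Lab A can switch to Incremental (17 → 38). Not NE.
(Risky, Safe): Lab A can switch to Novel (54 → 82). Not NE.
(Risky, Incremental): Lab B can switch to Novel (38 → 88). Not NE.
(Risky, Risky): Lab A gets 83, best alternative 71; Lab B gets 91, best alternative 88. No profitable deviation — NE.
(The remaining 7 profiles each have a profitable deviation by the same check.)

Pure-strategy Nash equilibria: (Incremental, Novel) and (Novel, Safe) and (Risky, Risky)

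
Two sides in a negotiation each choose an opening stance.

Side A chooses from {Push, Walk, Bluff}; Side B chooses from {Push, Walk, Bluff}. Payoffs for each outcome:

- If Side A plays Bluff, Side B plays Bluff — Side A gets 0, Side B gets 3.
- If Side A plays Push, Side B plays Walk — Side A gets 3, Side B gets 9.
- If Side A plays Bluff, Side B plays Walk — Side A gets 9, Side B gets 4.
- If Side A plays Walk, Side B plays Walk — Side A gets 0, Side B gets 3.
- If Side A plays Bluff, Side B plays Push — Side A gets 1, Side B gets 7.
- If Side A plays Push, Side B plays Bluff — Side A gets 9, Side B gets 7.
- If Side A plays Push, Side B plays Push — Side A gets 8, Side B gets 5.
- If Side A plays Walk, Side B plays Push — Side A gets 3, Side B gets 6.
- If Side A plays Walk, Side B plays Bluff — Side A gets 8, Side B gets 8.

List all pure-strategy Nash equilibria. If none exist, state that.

(Push, Push): Side B can switch to Walk (5 → 9). Not NE.
(Push, Walk): Side A can switch to Bluff (3 → 9). Not NE.
(Push, Bluff): Side B can switch to Walk (7 → 9). Not NE.
(Walk, Push): Side A can switch to Push (3 → 8). Not NE.
(Walk, Walk): Side A can switch to Push (0 → 3). Not NE.
(Walk, Bluff): Side A can switch to Push (8 → 9). Not NE.
(Bluff, Push): Side A can switch to Push (1 → 8). Not NE.
(Bluff, Walk): Side B can switch to Push (4 → 7). Not NE.
(The remaining 1 profile has a profitable deviation by the same check.)

This game has no pure Nash equilibrium.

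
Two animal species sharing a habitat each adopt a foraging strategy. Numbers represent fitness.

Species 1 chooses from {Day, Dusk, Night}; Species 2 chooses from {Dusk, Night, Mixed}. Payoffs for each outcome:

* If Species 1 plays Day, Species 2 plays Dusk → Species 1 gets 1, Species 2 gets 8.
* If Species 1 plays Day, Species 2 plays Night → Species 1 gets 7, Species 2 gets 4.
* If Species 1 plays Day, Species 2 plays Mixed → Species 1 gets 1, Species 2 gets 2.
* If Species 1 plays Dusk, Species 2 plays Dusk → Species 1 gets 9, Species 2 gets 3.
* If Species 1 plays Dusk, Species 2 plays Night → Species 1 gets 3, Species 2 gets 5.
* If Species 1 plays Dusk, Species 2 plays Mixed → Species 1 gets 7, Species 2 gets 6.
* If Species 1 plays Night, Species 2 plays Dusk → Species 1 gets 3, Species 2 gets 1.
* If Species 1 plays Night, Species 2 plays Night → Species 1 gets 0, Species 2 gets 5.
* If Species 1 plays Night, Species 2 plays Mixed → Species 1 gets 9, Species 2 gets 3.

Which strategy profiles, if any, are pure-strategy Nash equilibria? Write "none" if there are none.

Species 1 against Dusk: payoffs 1, 9, 3 → best response Dusk.
Species 1 against Night: payoffs 7, 3, 0 → best response Day.
Species 1 against Mixed: payoffs 1, 7, 9 → best response Night.
Species 2 against Day: payoffs 8, 4, 2 → best response Dusk.
Species 2 against Dusk: payoffs 3, 5, 6 → best response Mixed.
Species 2 against Night: payoffs 1, 5, 3 → best response Night.
No profile is a mutual best response for all players.

This game has no pure Nash equilibrium.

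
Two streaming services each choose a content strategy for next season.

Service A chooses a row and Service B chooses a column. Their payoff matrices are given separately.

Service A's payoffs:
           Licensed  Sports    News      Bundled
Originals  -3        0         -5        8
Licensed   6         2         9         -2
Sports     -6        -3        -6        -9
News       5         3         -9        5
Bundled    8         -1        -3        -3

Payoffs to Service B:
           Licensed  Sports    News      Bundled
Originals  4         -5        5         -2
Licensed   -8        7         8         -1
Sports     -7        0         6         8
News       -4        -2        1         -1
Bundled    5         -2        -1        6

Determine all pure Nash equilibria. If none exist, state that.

The unique pure-strategy Nash equilibrium is (Licensed, News).

For each strategy profile, look for a profitable unilateral deviation.
(Originals, Licensed): Service A can switch to Licensed (-3 → 6). Not NE.
(Originals, Sports): Service A can switch to Licensed (0 → 2). Not NE.
(Originals, News): Service A can switch to Licensed (-5 → 9). Not NE.
(Originals, Bundled): Service B can switch to Licensed (-2 → 4). Not NE.
(Licensed, Licensed): Service A can switch to Bundled (6 → 8). Not NE.
(Licensed, Sports): Service A can switch to News (2 → 3). Not NE.
(Licensed, News): Service A gets 9, best alternative -3; Service B gets 8, best alternative 7. No profitable deviation — NE.
(The remaining 13 profiles each have a profitable deviation by the same check.)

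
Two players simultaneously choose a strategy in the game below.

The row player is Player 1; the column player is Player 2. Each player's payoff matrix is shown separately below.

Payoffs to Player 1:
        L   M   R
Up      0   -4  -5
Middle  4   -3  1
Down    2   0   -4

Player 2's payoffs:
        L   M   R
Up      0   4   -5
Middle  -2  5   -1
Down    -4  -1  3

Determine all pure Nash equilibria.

none

Player 1 against L: payoffs 0, 4, 2 → best response Middle.
Player 1 against M: payoffs -4, -3, 0 → best response Down.
Player 1 against R: payoffs -5, 1, -4 → best response Middle.
Player 2 against Up: payoffs 0, 4, -5 → best response M.
Player 2 against Middle: payoffs -2, 5, -1 → best response M.
Player 2 against Down: payoffs -4, -1, 3 → best response R.
No profile is a mutual best response for all players.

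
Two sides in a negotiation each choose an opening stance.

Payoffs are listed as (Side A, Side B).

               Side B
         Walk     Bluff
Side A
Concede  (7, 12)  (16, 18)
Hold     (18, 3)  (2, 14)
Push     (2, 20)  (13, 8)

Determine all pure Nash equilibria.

Side A against Walk: payoffs 7, 18, 2 → best response Hold.
Side A against Bluff: payoffs 16, 2, 13 → best response Concede.
Side B against Concede: payoffs 12, 18 → best response Bluff.
Side B against Hold: payoffs 3, 14 → best response Bluff.
Side B against Push: payoffs 20, 8 → best response Walk.
Mutual best responses: (Concede, Bluff).

The unique pure-strategy Nash equilibrium is (Concede, Bluff).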